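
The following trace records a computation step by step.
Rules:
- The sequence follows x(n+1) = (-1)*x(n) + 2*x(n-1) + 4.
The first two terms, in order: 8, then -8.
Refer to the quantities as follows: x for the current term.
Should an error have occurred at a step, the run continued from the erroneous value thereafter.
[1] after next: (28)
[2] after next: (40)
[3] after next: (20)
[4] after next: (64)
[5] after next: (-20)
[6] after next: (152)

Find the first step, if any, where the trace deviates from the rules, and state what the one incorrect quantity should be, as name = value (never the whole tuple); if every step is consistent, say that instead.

step 2, x = -40

Recomputing the run from the initial state:
step 1: x = 28
step 2: x = -40
step 3: x = 100
step 4: x = -176
step 5: x = 380
step 6: x = -728
The first disagreement with the trace is at step 2, where the value should be x = -40.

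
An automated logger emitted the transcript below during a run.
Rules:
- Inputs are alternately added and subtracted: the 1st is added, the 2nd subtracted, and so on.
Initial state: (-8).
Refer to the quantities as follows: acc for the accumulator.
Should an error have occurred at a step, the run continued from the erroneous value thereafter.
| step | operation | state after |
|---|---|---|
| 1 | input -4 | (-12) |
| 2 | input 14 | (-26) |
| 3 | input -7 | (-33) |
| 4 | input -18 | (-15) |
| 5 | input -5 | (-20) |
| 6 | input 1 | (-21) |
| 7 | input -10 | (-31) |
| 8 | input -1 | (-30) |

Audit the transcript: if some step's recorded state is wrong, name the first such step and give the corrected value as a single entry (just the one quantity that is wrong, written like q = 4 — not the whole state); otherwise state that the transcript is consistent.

Recomputing the run from the initial state:
step 1: acc = -12
step 2: acc = -26
step 3: acc = -33
step 4: acc = -15
step 5: acc = -20
step 6: acc = -21
step 7: acc = -31
step 8: acc = -30
This matches the transcript at every step.

no error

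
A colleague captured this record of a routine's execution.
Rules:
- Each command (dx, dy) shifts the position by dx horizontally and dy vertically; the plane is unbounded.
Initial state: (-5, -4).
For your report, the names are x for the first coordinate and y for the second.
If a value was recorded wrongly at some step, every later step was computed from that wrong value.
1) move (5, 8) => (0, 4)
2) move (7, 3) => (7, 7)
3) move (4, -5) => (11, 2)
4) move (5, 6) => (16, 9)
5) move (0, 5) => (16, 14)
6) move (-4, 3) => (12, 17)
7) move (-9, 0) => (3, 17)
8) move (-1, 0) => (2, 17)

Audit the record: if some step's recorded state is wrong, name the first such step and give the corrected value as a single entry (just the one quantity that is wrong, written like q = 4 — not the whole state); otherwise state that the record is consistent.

1. x = -5 + (5) = 0, y = -4 + (8) = 4 (matches)
2. x = 0 + (7) = 7, y = 4 + (3) = 7 (consistent with the record)
3. x = 7 + (4) = 11, y = 7 + (-5) = 2 (exactly as logged)
4. x = 11 + (5) = 16, y = 2 + (6) = 8 (the record has a different value)
The audit stops at step 4: the recorded entry is wrong and should be y = 8.

step 4, y = 8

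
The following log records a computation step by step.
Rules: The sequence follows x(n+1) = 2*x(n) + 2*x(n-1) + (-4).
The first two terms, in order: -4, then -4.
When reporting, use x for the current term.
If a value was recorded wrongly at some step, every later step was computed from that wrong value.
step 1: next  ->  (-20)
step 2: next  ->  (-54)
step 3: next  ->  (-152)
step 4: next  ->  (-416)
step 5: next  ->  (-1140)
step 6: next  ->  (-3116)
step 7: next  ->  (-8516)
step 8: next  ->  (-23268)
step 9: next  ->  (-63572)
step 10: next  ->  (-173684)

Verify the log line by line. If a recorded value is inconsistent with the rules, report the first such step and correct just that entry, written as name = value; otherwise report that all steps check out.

Step 1: x = 2*(-4) + (2)*(-4) + (-4) = -20 — no discrepancy.
Step 2: x = 2*(-20) + (2)*(-4) + (-4) = -52 — the log disagrees here.
The earliest wrong entry is at step 2: it should read x = -52.

step 2, x = -52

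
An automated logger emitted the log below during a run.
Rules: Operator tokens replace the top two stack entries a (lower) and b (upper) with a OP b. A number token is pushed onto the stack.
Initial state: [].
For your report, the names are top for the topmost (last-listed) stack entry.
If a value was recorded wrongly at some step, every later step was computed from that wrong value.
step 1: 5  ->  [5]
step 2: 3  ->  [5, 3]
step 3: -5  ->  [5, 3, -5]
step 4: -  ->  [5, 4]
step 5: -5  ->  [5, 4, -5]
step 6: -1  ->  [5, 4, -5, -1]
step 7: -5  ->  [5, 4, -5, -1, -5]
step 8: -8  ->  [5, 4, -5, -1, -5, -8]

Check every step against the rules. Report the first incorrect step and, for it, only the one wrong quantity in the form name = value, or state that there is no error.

Recomputing the run from the initial state:
step 1: [5]
step 2: [5, 3]
step 3: [5, 3, -5]
step 4: [5, 8]
step 5: [5, 8, -5]
step 6: [5, 8, -5, -1]
step 7: [5, 8, -5, -1, -5]
step 8: [5, 8, -5, -1, -5, -8]
The first disagreement with the log is at step 4, where the value should be top = 8.

step 4, top = 8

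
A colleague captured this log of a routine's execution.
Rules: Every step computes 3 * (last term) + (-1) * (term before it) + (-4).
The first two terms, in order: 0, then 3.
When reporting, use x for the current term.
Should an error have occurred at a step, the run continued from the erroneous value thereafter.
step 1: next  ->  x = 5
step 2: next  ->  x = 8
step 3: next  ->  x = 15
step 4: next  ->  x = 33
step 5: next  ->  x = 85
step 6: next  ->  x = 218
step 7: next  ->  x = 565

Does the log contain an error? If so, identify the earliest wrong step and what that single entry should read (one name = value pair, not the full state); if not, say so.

Recomputing the run from the initial state:
step 1: x = 5
step 2: x = 8
step 3: x = 15
step 4: x = 33
step 5: x = 80
step 6: x = 203
step 7: x = 525
The first disagreement with the log is at step 5, where the value should be x = 80.

step 5, x = 80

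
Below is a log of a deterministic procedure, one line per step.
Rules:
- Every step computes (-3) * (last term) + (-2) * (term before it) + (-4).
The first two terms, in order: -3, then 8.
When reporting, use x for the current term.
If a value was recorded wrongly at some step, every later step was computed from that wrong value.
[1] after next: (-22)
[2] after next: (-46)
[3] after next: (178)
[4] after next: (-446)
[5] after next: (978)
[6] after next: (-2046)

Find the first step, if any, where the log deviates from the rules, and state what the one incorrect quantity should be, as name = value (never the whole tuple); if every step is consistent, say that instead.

step 2, x = 46

Recomputing the run from the initial state:
step 1: x = -22
step 2: x = 46
step 3: x = -98
step 4: x = 198
step 5: x = -402
step 6: x = 806
The first disagreement with the log is at step 2, where the value should be x = 46.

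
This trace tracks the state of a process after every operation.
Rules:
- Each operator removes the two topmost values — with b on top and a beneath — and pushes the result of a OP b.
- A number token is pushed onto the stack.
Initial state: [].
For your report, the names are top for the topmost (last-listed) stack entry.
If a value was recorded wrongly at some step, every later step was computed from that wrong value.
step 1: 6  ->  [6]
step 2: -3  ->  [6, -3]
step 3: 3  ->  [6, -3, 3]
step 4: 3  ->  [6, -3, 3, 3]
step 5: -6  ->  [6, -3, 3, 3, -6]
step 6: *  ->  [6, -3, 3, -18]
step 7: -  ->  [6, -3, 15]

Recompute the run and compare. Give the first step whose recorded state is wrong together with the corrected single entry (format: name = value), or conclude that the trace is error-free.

step 7, top = 21

Step 1: push 6: top = 6 — matches.
Step 2: push -3: top = -3 — consistent with the trace.
Step 3: push 3: top = 3 — verified.
Step 4: push 3: top = 3 — consistent with the trace.
Step 5: push -6: top = -6 — agrees with the trace.
Step 6: 3 * -6 = -18 — matches.
Step 7: 3 - -18 = 21 — this is not what the trace shows.
The audit stops at step 7: the recorded entry is wrong and should be top = 21.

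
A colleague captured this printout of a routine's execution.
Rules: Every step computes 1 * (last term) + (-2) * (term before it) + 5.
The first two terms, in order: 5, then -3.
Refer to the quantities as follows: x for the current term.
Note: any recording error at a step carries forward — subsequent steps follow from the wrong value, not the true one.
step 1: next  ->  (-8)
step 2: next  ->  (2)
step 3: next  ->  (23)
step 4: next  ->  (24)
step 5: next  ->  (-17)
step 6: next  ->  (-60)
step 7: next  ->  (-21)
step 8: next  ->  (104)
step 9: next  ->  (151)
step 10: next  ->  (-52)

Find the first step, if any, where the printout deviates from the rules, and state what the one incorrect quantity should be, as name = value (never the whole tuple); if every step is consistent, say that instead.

step 2, x = 3

step 1: x = 1*(-3) + (-2)*(5) + (5) = -8 -> verified
step 2: x = 1*(-8) + (-2)*(-3) + (5) = 3 -> the printout has a different value
Step 2 is the first one off; corrected, x = 3.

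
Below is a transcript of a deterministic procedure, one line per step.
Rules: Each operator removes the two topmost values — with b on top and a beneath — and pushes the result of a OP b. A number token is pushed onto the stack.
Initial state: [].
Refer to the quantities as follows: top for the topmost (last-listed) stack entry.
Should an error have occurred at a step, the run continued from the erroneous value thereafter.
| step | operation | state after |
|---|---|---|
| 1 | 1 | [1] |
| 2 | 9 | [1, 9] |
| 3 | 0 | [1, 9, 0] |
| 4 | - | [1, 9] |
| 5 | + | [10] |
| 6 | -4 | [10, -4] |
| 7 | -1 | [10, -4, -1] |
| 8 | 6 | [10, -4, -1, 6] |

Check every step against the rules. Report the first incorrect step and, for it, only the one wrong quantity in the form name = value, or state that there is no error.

no error

Step 1: push 1: top = 1 — verified.
Step 2: push 9: top = 9 — same as recorded.
Step 3: push 0: top = 0 — checks out.
Step 4: 9 - 0 = 9 — matches.
Step 5: 1 + 9 = 10 — in agreement.
Step 6: push -4: top = -4 — consistent with the transcript.
Step 7: push -1: top = -1 — no discrepancy.
Step 8: push 6: top = 6 — verified.
The whole run recomputes cleanly — no discrepancies.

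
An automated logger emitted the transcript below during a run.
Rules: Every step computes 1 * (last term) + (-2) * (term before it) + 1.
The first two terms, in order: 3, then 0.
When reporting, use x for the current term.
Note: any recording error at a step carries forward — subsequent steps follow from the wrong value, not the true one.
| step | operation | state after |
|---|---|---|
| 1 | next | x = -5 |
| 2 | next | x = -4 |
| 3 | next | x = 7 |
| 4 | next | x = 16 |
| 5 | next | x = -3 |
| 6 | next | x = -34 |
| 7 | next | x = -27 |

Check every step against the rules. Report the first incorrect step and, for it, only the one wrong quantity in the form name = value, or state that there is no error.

step 5, x = 3

1. x = 1*(0) + (-2)*(3) + (1) = -5 (no discrepancy)
2. x = 1*(-5) + (-2)*(0) + (1) = -4 (verified)
3. x = 1*(-4) + (-2)*(-5) + (1) = 7 (verified)
4. x = 1*(7) + (-2)*(-4) + (1) = 16 (confirmed correct)
5. x = 1*(16) + (-2)*(7) + (1) = 3 (the entry is off here)
Conclusion: step 5 carries the first error; the entry should be x = 3.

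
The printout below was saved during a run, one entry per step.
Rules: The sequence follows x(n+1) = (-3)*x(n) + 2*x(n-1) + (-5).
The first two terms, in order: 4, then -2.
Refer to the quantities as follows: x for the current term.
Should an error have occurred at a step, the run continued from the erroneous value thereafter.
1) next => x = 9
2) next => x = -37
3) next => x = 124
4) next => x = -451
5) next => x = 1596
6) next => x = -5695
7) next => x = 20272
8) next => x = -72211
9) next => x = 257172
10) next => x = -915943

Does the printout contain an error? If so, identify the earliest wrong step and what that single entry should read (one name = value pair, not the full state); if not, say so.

step 2, x = -36

1. x = -3*(-2) + (2)*(4) + (-5) = 9 (no discrepancy)
2. x = -3*(9) + (2)*(-2) + (-5) = -36 (first mismatch against the printout)
Conclusion: step 2 carries the first error; the entry should be x = -36.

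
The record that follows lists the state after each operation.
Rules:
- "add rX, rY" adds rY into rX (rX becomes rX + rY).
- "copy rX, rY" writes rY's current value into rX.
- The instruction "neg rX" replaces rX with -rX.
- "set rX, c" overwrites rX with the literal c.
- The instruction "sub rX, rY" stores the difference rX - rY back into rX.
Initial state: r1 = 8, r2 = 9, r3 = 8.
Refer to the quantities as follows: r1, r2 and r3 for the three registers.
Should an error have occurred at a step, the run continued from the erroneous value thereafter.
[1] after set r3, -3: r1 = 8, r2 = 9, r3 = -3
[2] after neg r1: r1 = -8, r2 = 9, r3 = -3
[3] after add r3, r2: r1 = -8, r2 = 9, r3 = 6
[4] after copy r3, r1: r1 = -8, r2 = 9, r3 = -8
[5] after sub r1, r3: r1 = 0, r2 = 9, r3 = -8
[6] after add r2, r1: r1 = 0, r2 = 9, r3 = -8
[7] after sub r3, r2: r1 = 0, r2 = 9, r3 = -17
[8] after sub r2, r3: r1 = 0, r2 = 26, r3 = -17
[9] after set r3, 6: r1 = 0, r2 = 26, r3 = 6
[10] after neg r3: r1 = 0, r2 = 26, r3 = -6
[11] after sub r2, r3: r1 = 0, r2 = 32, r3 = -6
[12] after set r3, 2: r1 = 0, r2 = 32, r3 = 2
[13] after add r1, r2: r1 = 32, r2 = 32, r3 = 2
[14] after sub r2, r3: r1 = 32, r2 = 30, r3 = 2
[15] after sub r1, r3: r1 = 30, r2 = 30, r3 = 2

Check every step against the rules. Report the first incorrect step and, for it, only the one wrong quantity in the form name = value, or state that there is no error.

no error

Recomputing the run from the initial state:
step 1: r1 = 8, r2 = 9, r3 = -3
step 2: r1 = -8, r2 = 9, r3 = -3
step 3: r1 = -8, r2 = 9, r3 = 6
step 4: r1 = -8, r2 = 9, r3 = -8
step 5: r1 = 0, r2 = 9, r3 = -8
step 6: r1 = 0, r2 = 9, r3 = -8
step 7: r1 = 0, r2 = 9, r3 = -17
step 8: r1 = 0, r2 = 26, r3 = -17
step 9: r1 = 0, r2 = 26, r3 = 6
step 10: r1 = 0, r2 = 26, r3 = -6
step 11: r1 = 0, r2 = 32, r3 = -6
step 12: r1 = 0, r2 = 32, r3 = 2
step 13: r1 = 32, r2 = 32, r3 = 2
step 14: r1 = 32, r2 = 30, r3 = 2
step 15: r1 = 30, r2 = 30, r3 = 2
This matches the record at every step.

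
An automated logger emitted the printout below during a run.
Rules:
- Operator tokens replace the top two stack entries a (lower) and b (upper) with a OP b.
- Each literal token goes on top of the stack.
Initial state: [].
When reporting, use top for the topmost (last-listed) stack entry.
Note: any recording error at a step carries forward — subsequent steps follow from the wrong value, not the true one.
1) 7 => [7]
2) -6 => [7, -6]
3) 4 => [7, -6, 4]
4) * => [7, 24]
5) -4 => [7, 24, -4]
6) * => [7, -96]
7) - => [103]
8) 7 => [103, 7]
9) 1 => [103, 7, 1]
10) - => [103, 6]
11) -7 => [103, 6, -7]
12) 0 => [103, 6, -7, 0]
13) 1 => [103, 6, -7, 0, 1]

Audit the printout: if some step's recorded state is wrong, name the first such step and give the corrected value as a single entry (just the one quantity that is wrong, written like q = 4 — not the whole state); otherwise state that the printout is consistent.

Step 1: push 7: top = 7 — consistent with the printout.
Step 2: push -6: top = -6 — no discrepancy.
Step 3: push 4: top = 4 — same as recorded.
Step 4: -6 * 4 = -24 — the recorded entry deviates here.
Conclusion: step 4 carries the first error; the entry should be top = -24.

step 4, top = -24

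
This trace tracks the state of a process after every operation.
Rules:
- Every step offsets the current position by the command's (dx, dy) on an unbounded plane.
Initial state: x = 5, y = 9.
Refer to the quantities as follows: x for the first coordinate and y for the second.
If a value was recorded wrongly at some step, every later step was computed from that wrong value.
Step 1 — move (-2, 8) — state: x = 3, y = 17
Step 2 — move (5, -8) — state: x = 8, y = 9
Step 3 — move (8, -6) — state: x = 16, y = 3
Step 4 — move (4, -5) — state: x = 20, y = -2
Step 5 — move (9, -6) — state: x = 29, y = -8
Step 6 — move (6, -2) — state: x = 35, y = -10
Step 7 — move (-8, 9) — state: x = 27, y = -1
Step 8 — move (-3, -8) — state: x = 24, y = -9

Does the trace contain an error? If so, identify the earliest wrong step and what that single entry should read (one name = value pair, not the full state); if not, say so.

no error

1. x = 5 + (-2) = 3, y = 9 + (8) = 17 (checks out)
2. x = 3 + (5) = 8, y = 17 + (-8) = 9 (matches)
3. x = 8 + (8) = 16, y = 9 + (-6) = 3 (matches)
4. x = 16 + (4) = 20, y = 3 + (-5) = -2 (no discrepancy)
5. x = 20 + (9) = 29, y = -2 + (-6) = -8 (checks out)
6. x = 29 + (6) = 35, y = -8 + (-2) = -10 (consistent with the trace)
7. x = 35 + (-8) = 27, y = -10 + (9) = -1 (exactly as logged)
8. x = 27 + (-3) = 24, y = -1 + (-8) = -9 (consistent with the trace)
All steps check out; nothing to correct.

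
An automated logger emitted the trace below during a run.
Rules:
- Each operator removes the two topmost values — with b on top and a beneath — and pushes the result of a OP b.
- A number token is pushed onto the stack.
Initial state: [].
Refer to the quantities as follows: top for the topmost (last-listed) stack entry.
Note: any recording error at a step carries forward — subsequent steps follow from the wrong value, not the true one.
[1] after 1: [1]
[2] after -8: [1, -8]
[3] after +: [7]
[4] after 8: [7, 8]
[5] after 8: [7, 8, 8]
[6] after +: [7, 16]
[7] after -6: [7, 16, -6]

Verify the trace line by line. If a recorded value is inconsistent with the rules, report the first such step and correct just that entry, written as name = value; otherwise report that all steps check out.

step 3, top = -7

Recomputing the run from the initial state:
step 1: [1]
step 2: [1, -8]
step 3: [-7]
step 4: [-7, 8]
step 5: [-7, 8, 8]
step 6: [-7, 16]
step 7: [-7, 16, -6]
The first disagreement with the trace is at step 3, where the value should be top = -7.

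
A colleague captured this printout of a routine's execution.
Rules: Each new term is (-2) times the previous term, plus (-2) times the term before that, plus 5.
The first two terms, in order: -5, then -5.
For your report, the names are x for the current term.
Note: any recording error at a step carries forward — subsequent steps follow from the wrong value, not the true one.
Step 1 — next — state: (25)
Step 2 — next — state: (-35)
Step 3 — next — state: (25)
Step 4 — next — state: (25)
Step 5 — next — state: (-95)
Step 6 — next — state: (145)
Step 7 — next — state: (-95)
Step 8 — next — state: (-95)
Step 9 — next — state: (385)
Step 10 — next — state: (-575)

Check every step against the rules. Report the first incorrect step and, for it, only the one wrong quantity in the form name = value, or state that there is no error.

no error

1. x = -2*(-5) + (-2)*(-5) + (5) = 25 (verified)
2. x = -2*(25) + (-2)*(-5) + (5) = -35 (in agreement)
3. x = -2*(-35) + (-2)*(25) + (5) = 25 (same as recorded)
4. x = -2*(25) + (-2)*(-35) + (5) = 25 (confirmed correct)
5. x = -2*(25) + (-2)*(25) + (5) = -95 (exactly as logged)
6. x = -2*(-95) + (-2)*(25) + (5) = 145 (confirmed correct)
7. x = -2*(145) + (-2)*(-95) + (5) = -95 (exactly as logged)
8. x = -2*(-95) + (-2)*(145) + (5) = -95 (no discrepancy)
9. x = -2*(-95) + (-2)*(-95) + (5) = 385 (verified)
10. x = -2*(385) + (-2)*(-95) + (5) = -575 (confirmed correct)
Each recorded entry agrees with the recomputation.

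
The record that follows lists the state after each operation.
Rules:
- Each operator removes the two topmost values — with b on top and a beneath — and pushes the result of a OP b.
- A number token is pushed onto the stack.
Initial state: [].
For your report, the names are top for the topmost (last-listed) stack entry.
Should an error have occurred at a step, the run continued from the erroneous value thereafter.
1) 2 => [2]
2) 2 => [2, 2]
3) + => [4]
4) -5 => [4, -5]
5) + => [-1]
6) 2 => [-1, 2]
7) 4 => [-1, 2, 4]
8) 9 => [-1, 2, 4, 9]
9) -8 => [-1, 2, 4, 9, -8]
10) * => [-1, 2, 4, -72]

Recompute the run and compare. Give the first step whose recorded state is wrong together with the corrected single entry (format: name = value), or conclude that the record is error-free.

no error

step 1: push 2: top = 2 -> agrees with the record
step 2: push 2: top = 2 -> checks out
step 3: 2 + 2 = 4 -> no discrepancy
step 4: push -5: top = -5 -> confirmed correct
step 5: 4 + -5 = -1 -> no discrepancy
step 6: push 2: top = 2 -> matches
step 7: push 4: top = 4 -> no discrepancy
step 8: push 9: top = 9 -> checks out
step 9: push -8: top = -8 -> in agreement
step 10: 9 * -8 = -72 -> same as recorded
The whole run recomputes cleanly — no discrepancies.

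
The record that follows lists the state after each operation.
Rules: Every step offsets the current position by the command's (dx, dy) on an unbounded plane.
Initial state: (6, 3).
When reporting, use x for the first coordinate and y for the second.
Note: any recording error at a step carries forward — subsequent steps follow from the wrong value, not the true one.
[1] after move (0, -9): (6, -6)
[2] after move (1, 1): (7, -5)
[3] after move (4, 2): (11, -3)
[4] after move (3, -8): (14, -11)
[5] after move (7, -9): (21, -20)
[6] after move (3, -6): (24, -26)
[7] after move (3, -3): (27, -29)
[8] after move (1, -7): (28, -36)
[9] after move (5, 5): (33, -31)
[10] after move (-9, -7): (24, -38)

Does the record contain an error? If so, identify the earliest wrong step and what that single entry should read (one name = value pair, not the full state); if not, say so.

no error

Recomputing the run from the initial state:
step 1: x = 6, y = -6
step 2: x = 7, y = -5
step 3: x = 11, y = -3
step 4: x = 14, y = -11
step 5: x = 21, y = -20
step 6: x = 24, y = -26
step 7: x = 27, y = -29
step 8: x = 28, y = -36
step 9: x = 33, y = -31
step 10: x = 24, y = -38
This matches the record at every step.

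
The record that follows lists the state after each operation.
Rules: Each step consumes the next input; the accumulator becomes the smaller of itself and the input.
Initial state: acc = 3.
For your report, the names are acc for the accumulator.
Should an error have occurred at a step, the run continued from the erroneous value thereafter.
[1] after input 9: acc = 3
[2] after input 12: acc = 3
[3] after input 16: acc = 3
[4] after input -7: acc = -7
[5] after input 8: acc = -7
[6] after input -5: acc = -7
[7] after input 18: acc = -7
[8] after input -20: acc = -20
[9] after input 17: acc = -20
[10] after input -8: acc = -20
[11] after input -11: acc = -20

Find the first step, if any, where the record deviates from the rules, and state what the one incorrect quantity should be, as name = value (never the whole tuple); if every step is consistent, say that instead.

Step 1: acc = min(3, 9) = 3 — checks out.
Step 2: acc = min(3, 12) = 3 — checks out.
Step 3: acc = min(3, 16) = 3 — no discrepancy.
Step 4: acc = min(3, -7) = -7 — consistent with the record.
Step 5: acc = min(-7, 8) = -7 — confirmed correct.
Step 6: acc = min(-7, -5) = -7 — no discrepancy.
Step 7: acc = min(-7, 18) = -7 — confirmed correct.
Step 8: acc = min(-7, -20) = -20 — consistent with the record.
Step 9: acc = min(-20, 17) = -20 — agrees with the record.
Step 10: acc = min(-20, -8) = -20 — no discrepancy.
Step 11: acc = min(-20, -11) = -20 — verified.
No step deviates from the rules.

no error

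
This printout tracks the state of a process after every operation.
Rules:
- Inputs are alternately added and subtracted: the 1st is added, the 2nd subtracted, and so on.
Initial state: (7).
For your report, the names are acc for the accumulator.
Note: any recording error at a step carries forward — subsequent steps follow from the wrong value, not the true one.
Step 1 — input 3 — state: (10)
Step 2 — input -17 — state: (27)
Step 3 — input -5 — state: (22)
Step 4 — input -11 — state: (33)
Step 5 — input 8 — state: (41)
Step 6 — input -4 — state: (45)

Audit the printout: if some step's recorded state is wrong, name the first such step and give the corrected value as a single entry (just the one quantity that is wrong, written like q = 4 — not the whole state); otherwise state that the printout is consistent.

Step 1: acc = 7 + 3 = 10 — in agreement.
Step 2: acc = 10 - -17 = 27 — verified.
Step 3: acc = 27 + -5 = 22 — exactly as logged.
Step 4: acc = 22 - -11 = 33 — no discrepancy.
Step 5: acc = 33 + 8 = 41 — matches.
Step 6: acc = 41 - -4 = 45 — agrees with the printout.
Nothing is out of place; the run is error-free.

no error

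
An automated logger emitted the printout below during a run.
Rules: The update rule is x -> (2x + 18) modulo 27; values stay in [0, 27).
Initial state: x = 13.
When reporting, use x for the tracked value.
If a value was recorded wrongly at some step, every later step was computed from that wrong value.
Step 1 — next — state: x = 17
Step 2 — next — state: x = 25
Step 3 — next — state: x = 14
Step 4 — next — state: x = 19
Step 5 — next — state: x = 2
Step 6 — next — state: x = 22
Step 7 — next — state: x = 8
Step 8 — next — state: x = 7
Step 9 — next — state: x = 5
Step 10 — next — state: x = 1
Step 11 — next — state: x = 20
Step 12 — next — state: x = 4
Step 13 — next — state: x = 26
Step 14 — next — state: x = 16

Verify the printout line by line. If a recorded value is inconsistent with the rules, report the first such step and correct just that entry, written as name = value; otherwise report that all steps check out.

step 1: x = (2*13 + 18) mod 27 = 17 -> confirmed correct
step 2: x = (2*17 + 18) mod 27 = 25 -> in agreement
step 3: x = (2*25 + 18) mod 27 = 14 -> agrees with the printout
step 4: x = (2*14 + 18) mod 27 = 19 -> in agreement
step 5: x = (2*19 + 18) mod 27 = 2 -> same as recorded
step 6: x = (2*2 + 18) mod 27 = 22 -> consistent with the printout
step 7: x = (2*22 + 18) mod 27 = 8 -> agrees with the printout
step 8: x = (2*8 + 18) mod 27 = 7 -> consistent with the printout
step 9: x = (2*7 + 18) mod 27 = 5 -> matches
step 10: x = (2*5 + 18) mod 27 = 1 -> no discrepancy
step 11: x = (2*1 + 18) mod 27 = 20 -> agrees with the printout
step 12: x = (2*20 + 18) mod 27 = 4 -> agrees with the printout
step 13: x = (2*4 + 18) mod 27 = 26 -> verified
step 14: x = (2*26 + 18) mod 27 = 16 -> matches
Nothing is out of place; the run is error-free.

no error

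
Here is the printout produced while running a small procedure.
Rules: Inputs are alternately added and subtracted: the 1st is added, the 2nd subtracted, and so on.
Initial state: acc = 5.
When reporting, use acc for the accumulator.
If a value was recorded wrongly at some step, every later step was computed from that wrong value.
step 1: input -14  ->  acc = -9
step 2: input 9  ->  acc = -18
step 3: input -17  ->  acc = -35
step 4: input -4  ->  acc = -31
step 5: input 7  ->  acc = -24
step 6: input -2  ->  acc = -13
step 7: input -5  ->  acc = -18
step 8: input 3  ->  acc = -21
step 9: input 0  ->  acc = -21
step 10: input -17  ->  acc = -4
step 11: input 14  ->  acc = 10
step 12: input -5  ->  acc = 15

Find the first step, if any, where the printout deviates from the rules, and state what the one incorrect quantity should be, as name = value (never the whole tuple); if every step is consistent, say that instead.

step 1: acc = 5 + -14 = -9 -> consistent with the printout
step 2: acc = -9 - 9 = -18 -> agrees with the printout
step 3: acc = -18 + -17 = -35 -> exactly as logged
step 4: acc = -35 - -4 = -31 -> exactly as logged
step 5: acc = -31 + 7 = -24 -> in agreement
step 6: acc = -24 - -2 = -22 -> this is not what the printout shows
First deviation found at step 6; the corrected entry is acc = -22.

step 6, acc = -22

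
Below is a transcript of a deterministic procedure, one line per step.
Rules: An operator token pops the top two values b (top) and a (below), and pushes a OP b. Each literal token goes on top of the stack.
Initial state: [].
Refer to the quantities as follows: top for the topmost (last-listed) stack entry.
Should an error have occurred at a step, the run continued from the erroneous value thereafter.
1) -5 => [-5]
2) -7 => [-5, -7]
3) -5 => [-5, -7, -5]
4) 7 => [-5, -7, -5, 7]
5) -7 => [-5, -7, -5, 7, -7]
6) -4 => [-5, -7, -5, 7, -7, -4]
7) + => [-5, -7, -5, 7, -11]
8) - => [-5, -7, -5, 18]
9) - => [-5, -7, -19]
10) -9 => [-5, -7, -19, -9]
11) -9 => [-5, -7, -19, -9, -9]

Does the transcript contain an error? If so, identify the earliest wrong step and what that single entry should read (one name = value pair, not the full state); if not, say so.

step 9, top = -23

Recomputing the run from the initial state:
step 1: [-5]
step 2: [-5, -7]
step 3: [-5, -7, -5]
step 4: [-5, -7, -5, 7]
step 5: [-5, -7, -5, 7, -7]
step 6: [-5, -7, -5, 7, -7, -4]
step 7: [-5, -7, -5, 7, -11]
step 8: [-5, -7, -5, 18]
step 9: [-5, -7, -23]
step 10: [-5, -7, -23, -9]
step 11: [-5, -7, -23, -9, -9]
The first disagreement with the transcript is at step 9, where the value should be top = -23.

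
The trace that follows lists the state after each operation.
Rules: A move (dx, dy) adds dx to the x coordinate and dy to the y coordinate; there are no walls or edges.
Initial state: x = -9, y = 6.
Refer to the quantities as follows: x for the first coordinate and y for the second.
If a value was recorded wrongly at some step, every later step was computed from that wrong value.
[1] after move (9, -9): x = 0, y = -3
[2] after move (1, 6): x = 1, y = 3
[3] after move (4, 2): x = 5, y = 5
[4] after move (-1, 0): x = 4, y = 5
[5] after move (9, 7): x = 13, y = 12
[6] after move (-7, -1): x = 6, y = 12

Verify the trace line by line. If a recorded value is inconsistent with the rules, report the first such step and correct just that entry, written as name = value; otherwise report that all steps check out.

Recomputing the run from the initial state:
step 1: x = 0, y = -3
step 2: x = 1, y = 3
step 3: x = 5, y = 5
step 4: x = 4, y = 5
step 5: x = 13, y = 12
step 6: x = 6, y = 11
The first disagreement with the trace is at step 6, where the value should be y = 11.

step 6, y = 11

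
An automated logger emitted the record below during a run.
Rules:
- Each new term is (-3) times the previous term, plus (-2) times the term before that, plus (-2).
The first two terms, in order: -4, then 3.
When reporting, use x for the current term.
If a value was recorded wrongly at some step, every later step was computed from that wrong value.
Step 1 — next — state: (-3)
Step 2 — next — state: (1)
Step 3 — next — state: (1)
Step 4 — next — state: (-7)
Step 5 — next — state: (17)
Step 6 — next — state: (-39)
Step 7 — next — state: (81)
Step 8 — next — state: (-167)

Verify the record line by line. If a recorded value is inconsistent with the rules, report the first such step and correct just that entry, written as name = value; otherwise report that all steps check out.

step 1: x = -3*(3) + (-2)*(-4) + (-2) = -3 -> checks out
step 2: x = -3*(-3) + (-2)*(3) + (-2) = 1 -> no discrepancy
step 3: x = -3*(1) + (-2)*(-3) + (-2) = 1 -> checks out
step 4: x = -3*(1) + (-2)*(1) + (-2) = -7 -> checks out
step 5: x = -3*(-7) + (-2)*(1) + (-2) = 17 -> same as recorded
step 6: x = -3*(17) + (-2)*(-7) + (-2) = -39 -> exactly as logged
step 7: x = -3*(-39) + (-2)*(17) + (-2) = 81 -> matches
step 8: x = -3*(81) + (-2)*(-39) + (-2) = -167 -> matches
No step deviates from the rules.

no error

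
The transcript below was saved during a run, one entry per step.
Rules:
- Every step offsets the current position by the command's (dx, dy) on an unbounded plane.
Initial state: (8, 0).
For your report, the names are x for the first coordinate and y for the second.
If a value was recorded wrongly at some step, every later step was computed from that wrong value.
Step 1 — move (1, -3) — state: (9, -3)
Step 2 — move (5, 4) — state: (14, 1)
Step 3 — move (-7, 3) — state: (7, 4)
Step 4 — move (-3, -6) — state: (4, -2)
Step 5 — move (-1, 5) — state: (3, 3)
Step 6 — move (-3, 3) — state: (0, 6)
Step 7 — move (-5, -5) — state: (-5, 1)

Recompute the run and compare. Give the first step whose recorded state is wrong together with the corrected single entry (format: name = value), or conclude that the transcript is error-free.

step 1: x = 8 + (1) = 9, y = 0 + (-3) = -3 -> verified
step 2: x = 9 + (5) = 14, y = -3 + (4) = 1 -> verified
step 3: x = 14 + (-7) = 7, y = 1 + (3) = 4 -> exactly as logged
step 4: x = 7 + (-3) = 4, y = 4 + (-6) = -2 -> in agreement
step 5: x = 4 + (-1) = 3, y = -2 + (5) = 3 -> checks out
step 6: x = 3 + (-3) = 0, y = 3 + (3) = 6 -> same as recorded
step 7: x = 0 + (-5) = -5, y = 6 + (-5) = 1 -> same as recorded
The whole run recomputes cleanly — no discrepancies.

no error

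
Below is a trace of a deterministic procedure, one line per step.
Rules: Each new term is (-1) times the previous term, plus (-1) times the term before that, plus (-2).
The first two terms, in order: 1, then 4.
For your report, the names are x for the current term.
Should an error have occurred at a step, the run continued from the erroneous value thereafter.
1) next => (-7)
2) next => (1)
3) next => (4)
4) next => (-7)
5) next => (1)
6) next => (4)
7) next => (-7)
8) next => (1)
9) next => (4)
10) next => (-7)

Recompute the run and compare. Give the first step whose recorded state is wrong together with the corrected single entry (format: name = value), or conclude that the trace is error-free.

Recomputing the run from the initial state:
step 1: x = -7
step 2: x = 1
step 3: x = 4
step 4: x = -7
step 5: x = 1
step 6: x = 4
step 7: x = -7
step 8: x = 1
step 9: x = 4
step 10: x = -7
This matches the trace at every step.

no error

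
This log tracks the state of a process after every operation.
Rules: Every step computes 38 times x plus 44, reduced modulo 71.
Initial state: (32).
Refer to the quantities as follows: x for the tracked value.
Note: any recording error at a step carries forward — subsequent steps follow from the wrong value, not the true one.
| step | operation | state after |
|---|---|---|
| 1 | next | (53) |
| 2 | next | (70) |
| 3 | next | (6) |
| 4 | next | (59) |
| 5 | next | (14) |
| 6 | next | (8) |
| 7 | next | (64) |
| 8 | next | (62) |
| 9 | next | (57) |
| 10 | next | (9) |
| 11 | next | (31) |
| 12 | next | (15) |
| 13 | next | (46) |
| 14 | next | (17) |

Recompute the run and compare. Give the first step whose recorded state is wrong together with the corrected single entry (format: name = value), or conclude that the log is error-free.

Recomputing the run from the initial state:
step 1: x = 53
step 2: x = 70
step 3: x = 6
step 4: x = 59
step 5: x = 14
step 6: x = 8
step 7: x = 64
step 8: x = 62
step 9: x = 57
step 10: x = 9
step 11: x = 31
step 12: x = 15
step 13: x = 46
step 14: x = 17
This matches the log at every step.

no error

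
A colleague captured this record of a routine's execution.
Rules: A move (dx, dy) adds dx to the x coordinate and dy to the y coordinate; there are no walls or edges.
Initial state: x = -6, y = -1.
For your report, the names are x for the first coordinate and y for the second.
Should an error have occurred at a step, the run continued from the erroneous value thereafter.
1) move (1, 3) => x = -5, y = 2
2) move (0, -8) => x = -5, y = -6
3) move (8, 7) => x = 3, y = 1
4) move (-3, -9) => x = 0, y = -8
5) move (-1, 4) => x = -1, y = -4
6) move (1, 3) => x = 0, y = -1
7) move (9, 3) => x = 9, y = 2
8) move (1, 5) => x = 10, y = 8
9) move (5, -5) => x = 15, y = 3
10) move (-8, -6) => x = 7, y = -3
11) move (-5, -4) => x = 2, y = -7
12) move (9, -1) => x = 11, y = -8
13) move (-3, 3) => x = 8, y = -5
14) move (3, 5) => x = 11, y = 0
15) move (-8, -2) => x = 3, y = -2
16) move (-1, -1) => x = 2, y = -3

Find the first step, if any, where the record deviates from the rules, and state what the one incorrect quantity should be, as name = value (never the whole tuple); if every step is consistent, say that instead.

step 8, y = 7

step 1: x = -6 + (1) = -5, y = -1 + (3) = 2 -> same as recorded
step 2: x = -5 + (0) = -5, y = 2 + (-8) = -6 -> verified
step 3: x = -5 + (8) = 3, y = -6 + (7) = 1 -> verified
step 4: x = 3 + (-3) = 0, y = 1 + (-9) = -8 -> consistent with the record
step 5: x = 0 + (-1) = -1, y = -8 + (4) = -4 -> agrees with the record
step 6: x = -1 + (1) = 0, y = -4 + (3) = -1 -> matches
step 7: x = 0 + (9) = 9, y = -1 + (3) = 2 -> exactly as logged
step 8: x = 9 + (1) = 10, y = 2 + (5) = 7 -> first mismatch against the record
First incorrect step: 8; the correct value is y = 7.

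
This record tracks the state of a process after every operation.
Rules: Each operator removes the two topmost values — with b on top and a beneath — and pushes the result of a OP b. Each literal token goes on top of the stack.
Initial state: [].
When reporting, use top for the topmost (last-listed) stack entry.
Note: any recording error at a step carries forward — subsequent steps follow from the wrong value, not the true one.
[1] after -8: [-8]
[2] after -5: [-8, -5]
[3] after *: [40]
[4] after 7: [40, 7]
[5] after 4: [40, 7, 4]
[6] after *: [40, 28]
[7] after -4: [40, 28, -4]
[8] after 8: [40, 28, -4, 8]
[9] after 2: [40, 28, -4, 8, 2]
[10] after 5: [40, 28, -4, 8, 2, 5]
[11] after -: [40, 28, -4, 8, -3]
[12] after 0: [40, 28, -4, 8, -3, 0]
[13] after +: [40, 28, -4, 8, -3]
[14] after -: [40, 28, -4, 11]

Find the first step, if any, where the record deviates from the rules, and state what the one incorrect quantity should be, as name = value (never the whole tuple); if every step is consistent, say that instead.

Step 1: push -8: top = -8 — confirmed correct.
Step 2: push -5: top = -5 — in agreement.
Step 3: -8 * -5 = 40 — verified.
Step 4: push 7: top = 7 — checks out.
Step 5: push 4: top = 4 — matches.
Step 6: 7 * 4 = 28 — matches.
Step 7: push -4: top = -4 — in agreement.
Step 8: push 8: top = 8 — no discrepancy.
Step 9: push 2: top = 2 — matches.
Step 10: push 5: top = 5 — matches.
Step 11: 2 - 5 = -3 — verified.
Step 12: push 0: top = 0 — confirmed correct.
Step 13: -3 + 0 = -3 — exactly as logged.
Step 14: 8 - -3 = 11 — same as recorded.
The recomputation confirms every line.

no error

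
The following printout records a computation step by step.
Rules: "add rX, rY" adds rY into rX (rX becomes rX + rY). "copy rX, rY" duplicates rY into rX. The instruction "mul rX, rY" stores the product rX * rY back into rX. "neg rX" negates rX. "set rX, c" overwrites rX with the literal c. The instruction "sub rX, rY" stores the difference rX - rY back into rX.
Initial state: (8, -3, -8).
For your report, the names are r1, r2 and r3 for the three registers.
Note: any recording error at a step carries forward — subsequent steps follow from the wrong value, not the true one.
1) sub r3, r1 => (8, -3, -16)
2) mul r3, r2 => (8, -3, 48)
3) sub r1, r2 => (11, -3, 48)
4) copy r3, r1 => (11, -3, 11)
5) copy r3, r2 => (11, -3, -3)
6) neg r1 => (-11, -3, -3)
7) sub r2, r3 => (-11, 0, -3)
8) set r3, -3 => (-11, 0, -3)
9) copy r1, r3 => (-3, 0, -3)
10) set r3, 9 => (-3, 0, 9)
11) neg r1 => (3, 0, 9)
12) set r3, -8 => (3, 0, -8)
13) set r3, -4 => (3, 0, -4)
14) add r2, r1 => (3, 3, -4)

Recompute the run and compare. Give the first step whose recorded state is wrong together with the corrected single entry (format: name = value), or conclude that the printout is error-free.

Recomputing the run from the initial state:
step 1: r1 = 8, r2 = -3, r3 = -16
step 2: r1 = 8, r2 = -3, r3 = 48
step 3: r1 = 11, r2 = -3, r3 = 48
step 4: r1 = 11, r2 = -3, r3 = 11
step 5: r1 = 11, r2 = -3, r3 = -3
step 6: r1 = -11, r2 = -3, r3 = -3
step 7: r1 = -11, r2 = 0, r3 = -3
step 8: r1 = -11, r2 = 0, r3 = -3
step 9: r1 = -3, r2 = 0, r3 = -3
step 10: r1 = -3, r2 = 0, r3 = 9
step 11: r1 = 3, r2 = 0, r3 = 9
step 12: r1 = 3, r2 = 0, r3 = -8
step 13: r1 = 3, r2 = 0, r3 = -4
step 14: r1 = 3, r2 = 3, r3 = -4
This matches the printout at every step.

no error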